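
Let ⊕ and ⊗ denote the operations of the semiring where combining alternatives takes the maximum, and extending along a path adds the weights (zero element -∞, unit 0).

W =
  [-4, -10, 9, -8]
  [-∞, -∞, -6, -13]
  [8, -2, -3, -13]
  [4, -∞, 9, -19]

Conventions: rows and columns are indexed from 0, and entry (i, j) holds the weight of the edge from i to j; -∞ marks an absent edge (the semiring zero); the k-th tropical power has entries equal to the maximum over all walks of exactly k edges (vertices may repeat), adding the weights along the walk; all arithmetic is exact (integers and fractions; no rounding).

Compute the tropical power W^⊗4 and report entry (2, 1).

W^⊗2:
  [17, 7, 6, -4]
  [2, -8, -4, -19]
  [5, -2, 17, 0]
  [17, 7, 13, -4]
W^⊗3:
  [14, 7, 26, 9]
  [4, -6, 11, -6]
  [25, 15, 14, 4]
  [21, 11, 26, 9]
W^⊗4:
  [34, 24, 23, 13]
  [19, 9, 13, -2]
  [22, 15, 34, 17]
  [34, 24, 30, 13]
Key observation: the optimum is the walk 2->0->2->0->1, with weight 8 + 9 + 8 + (-10) = 15.
Optimal value attained by: walk 2->0->2->0->1.
Answer: (W^⊗4)[2][1] = 15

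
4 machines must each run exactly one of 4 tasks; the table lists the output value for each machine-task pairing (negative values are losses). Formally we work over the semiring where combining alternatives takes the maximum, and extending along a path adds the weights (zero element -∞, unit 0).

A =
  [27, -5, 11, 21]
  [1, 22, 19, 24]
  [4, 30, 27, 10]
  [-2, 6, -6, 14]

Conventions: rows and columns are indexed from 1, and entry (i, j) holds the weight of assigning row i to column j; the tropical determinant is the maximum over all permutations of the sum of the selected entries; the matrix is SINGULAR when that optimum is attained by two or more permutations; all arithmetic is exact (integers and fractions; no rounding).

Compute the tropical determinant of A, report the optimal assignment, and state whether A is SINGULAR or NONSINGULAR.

σ = (1, 2, 3, 4): 27 + 22 + 27 + 14 = 90
σ = (1, 2, 4, 3): 27 + 22 + 10 + (-6) = 53
σ = (1, 3, 2, 4): 27 + 19 + 30 + 14 = 90
σ = (1, 3, 4, 2): 27 + 19 + 10 + 6 = 62
σ = (1, 4, 2, 3): 27 + 24 + 30 + (-6) = 75
σ = (1, 4, 3, 2): 27 + 24 + 27 + 6 = 84
σ = (2, 1, 3, 4): (-5) + 1 + 27 + 14 = 37
σ = (2, 1, 4, 3): (-5) + 1 + 10 + (-6) = 0
σ = (2, 3, 1, 4): (-5) + 19 + 4 + 14 = 32
σ = (2, 3, 4, 1): (-5) + 19 + 10 + (-2) = 22
σ = (2, 4, 1, 3): (-5) + 24 + 4 + (-6) = 17
σ = (2, 4, 3, 1): (-5) + 24 + 27 + (-2) = 44
σ = (3, 1, 2, 4): 11 + 1 + 30 + 14 = 56
σ = (3, 1, 4, 2): 11 + 1 + 10 + 6 = 28
σ = (3, 2, 1, 4): 11 + 22 + 4 + 14 = 51
σ = (3, 2, 4, 1): 11 + 22 + 10 + (-2) = 41
σ = (3, 4, 1, 2): 11 + 24 + 4 + 6 = 45
σ = (3, 4, 2, 1): 11 + 24 + 30 + (-2) = 63
σ = (4, 1, 2, 3): 21 + 1 + 30 + (-6) = 46
σ = (4, 1, 3, 2): 21 + 1 + 27 + 6 = 55
σ = (4, 2, 1, 3): 21 + 22 + 4 + (-6) = 41
σ = (4, 2, 3, 1): 21 + 22 + 27 + (-2) = 68
σ = (4, 3, 1, 2): 21 + 19 + 4 + 6 = 50
σ = (4, 3, 2, 1): 21 + 19 + 30 + (-2) = 68
Optimal value attained by: σ = (1, 2, 3, 4).
Answer: det⊕(A) = 90; verdict: SINGULAR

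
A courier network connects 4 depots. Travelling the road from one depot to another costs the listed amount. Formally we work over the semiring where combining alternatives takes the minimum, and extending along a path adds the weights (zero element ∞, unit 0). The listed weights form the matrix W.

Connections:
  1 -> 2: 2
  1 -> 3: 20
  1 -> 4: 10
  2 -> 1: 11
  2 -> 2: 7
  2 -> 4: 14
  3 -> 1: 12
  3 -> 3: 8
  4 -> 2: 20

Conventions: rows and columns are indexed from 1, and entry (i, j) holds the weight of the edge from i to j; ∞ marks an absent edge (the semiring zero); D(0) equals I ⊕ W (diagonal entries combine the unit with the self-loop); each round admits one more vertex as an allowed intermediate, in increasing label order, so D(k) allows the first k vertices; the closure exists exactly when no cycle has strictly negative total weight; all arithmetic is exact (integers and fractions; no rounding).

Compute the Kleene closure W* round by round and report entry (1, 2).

D(0):
  [0, 2, 20, 10]
  [11, 0, ∞, 14]
  [12, ∞, 0, ∞]
  [∞, 20, ∞, 0]
D(1):
  [0, 2, 20, 10]
  [11, 0, 31, 14]
  [12, 14, 0, 22]
  [∞, 20, ∞, 0]
D(2):
  [0, 2, 20, 10]
  [11, 0, 31, 14]
  [12, 14, 0, 22]
  [31, 20, 51, 0]
D(3):
  [0, 2, 20, 10]
  [11, 0, 31, 14]
  [12, 14, 0, 22]
  [31, 20, 51, 0]
D(4):
  [0, 2, 20, 10]
  [11, 0, 31, 14]
  [12, 14, 0, 22]
  [31, 20, 51, 0]
Answer: W*[1][2] = 2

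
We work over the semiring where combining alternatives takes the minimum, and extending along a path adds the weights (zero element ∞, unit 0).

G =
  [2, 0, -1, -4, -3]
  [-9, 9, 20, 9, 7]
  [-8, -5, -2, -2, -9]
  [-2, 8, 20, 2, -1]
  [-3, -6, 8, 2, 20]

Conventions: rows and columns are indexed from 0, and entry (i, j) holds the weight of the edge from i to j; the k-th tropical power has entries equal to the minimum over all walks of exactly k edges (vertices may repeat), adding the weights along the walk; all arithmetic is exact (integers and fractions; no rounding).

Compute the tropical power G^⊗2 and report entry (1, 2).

G^⊗2:
  [-9, -9, -3, -3, -10]
  [-7, -9, -10, -13, -12]
  [-14, -15, -9, -12, -11]
  [-4, -7, -3, -6, -5]
  [-15, -3, -4, -7, -6]
Key observation: the optimum is the walk 1->0->2, with weight (-9) + (-1) = -10.
Optimal value attained by: walk 1->0->2.
Answer: (G^⊗2)[1][2] = -10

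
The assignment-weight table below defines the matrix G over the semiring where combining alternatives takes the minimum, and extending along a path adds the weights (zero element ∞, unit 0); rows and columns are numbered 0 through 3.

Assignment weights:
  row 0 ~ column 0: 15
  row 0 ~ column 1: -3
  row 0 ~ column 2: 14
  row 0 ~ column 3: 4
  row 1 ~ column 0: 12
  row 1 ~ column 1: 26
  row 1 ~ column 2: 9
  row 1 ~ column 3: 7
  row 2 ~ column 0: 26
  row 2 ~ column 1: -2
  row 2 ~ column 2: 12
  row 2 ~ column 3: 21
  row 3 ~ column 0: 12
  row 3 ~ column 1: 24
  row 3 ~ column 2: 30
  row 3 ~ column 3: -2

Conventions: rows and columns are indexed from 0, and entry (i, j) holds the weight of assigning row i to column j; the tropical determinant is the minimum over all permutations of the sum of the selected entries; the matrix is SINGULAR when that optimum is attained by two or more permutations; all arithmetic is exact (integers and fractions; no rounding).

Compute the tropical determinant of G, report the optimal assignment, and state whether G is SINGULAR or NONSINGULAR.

σ = (0, 1, 2, 3): 15 + 26 + 12 + (-2) = 51
σ = (0, 1, 3, 2): 15 + 26 + 21 + 30 = 92
σ = (0, 2, 1, 3): 15 + 9 + (-2) + (-2) = 20
σ = (0, 2, 3, 1): 15 + 9 + 21 + 24 = 69
σ = (0, 3, 1, 2): 15 + 7 + (-2) + 30 = 50
σ = (0, 3, 2, 1): 15 + 7 + 12 + 24 = 58
σ = (1, 0, 2, 3): (-3) + 12 + 12 + (-2) = 19
σ = (1, 0, 3, 2): (-3) + 12 + 21 + 30 = 60
σ = (1, 2, 0, 3): (-3) + 9 + 26 + (-2) = 30
σ = (1, 2, 3, 0): (-3) + 9 + 21 + 12 = 39
σ = (1, 3, 0, 2): (-3) + 7 + 26 + 30 = 60
σ = (1, 3, 2, 0): (-3) + 7 + 12 + 12 = 28
σ = (2, 0, 1, 3): 14 + 12 + (-2) + (-2) = 22
σ = (2, 0, 3, 1): 14 + 12 + 21 + 24 = 71
σ = (2, 1, 0, 3): 14 + 26 + 26 + (-2) = 64
σ = (2, 1, 3, 0): 14 + 26 + 21 + 12 = 73
σ = (2, 3, 0, 1): 14 + 7 + 26 + 24 = 71
σ = (2, 3, 1, 0): 14 + 7 + (-2) + 12 = 31
σ = (3, 0, 1, 2): 4 + 12 + (-2) + 30 = 44
σ = (3, 0, 2, 1): 4 + 12 + 12 + 24 = 52
σ = (3, 1, 0, 2): 4 + 26 + 26 + 30 = 86
σ = (3, 1, 2, 0): 4 + 26 + 12 + 12 = 54
σ = (3, 2, 0, 1): 4 + 9 + 26 + 24 = 63
σ = (3, 2, 1, 0): 4 + 9 + (-2) + 12 = 23
Optimal value attained by: σ = (1, 0, 2, 3).
Answer: det⊕(G) = 19; verdict: NONSINGULAR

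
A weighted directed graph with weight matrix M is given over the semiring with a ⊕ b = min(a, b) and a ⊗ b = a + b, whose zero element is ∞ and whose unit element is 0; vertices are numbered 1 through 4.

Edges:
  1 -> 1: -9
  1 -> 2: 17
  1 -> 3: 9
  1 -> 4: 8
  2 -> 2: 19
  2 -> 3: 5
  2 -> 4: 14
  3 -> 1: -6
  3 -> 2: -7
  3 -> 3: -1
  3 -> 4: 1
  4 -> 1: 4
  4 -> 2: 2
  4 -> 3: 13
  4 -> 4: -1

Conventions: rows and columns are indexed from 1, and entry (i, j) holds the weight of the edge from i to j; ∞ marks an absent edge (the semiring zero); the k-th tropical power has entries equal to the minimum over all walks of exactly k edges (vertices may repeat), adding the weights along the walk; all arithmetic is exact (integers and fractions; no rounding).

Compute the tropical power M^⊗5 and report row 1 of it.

M^⊗2:
  [-18, 2, 0, -1]
  [-1, -2, 4, 6]
  [-15, -8, -2, 0]
  [-5, 1, 7, -2]
M^⊗3:
  [-27, -7, -9, -10]
  [-10, -3, 3, 5]
  [-24, -9, -6, -7]
  [-14, 0, 4, -3]
M^⊗4:
  [-36, -16, -18, -19]
  [-19, -4, -1, -2]
  [-33, -13, -15, -16]
  [-23, -3, -5, -6]
M^⊗5:
  [-45, -25, -27, -28]
  [-28, -8, -10, -11]
  [-42, -22, -24, -25]
  [-32, -12, -14, -15]
Answer: row 1 of M^⊗5 = [-45, -25, -27, -28]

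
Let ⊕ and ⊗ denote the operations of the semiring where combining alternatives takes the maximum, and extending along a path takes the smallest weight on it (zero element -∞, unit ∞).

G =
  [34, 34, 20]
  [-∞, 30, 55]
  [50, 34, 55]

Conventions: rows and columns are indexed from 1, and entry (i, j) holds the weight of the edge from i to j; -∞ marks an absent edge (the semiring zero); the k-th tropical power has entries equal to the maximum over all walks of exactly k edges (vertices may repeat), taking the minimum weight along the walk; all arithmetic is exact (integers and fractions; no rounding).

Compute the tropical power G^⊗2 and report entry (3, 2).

G^⊗2:
  [34, 34, 34]
  [50, 34, 55]
  [50, 34, 55]
Key observation: the optimum is the walk 3->1->2, with weight 50 min 34 = 34.
Optimal value attained by: walk 3->1->2.
Answer: (G^⊗2)[3][2] = 34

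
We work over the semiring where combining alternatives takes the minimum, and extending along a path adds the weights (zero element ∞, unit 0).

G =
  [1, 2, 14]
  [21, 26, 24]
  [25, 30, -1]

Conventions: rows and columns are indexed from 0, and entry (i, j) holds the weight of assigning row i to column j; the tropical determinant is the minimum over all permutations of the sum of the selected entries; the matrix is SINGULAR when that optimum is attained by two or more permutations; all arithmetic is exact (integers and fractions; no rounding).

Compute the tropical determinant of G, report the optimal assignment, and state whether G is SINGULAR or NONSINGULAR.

σ = (0, 1, 2): 1 + 26 + (-1) = 26
σ = (0, 2, 1): 1 + 24 + 30 = 55
σ = (1, 0, 2): 2 + 21 + (-1) = 22
σ = (1, 2, 0): 2 + 24 + 25 = 51
σ = (2, 0, 1): 14 + 21 + 30 = 65
σ = (2, 1, 0): 14 + 26 + 25 = 65
Optimal value attained by: σ = (1, 0, 2).
Answer: det⊕(G) = 22; verdict: NONSINGULAR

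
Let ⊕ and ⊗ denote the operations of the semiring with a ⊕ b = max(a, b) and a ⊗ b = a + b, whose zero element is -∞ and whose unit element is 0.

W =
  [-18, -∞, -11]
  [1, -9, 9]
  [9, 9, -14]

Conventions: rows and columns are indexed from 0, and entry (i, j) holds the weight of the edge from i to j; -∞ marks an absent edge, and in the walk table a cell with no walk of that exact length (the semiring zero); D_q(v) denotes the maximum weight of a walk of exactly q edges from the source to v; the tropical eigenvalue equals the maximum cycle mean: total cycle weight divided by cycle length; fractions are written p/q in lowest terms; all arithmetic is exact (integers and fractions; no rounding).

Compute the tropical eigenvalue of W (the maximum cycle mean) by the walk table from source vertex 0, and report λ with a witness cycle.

q=0: [0, -∞, -∞]
q=1: [-18, -∞, -11]
q=2: [-2, -2, -25]
q=3: [-1, -11, 7]
Optimal cycle mean attained by: cycle 1->2->1, total 9 + 9, length 2.
Answer: λ = 9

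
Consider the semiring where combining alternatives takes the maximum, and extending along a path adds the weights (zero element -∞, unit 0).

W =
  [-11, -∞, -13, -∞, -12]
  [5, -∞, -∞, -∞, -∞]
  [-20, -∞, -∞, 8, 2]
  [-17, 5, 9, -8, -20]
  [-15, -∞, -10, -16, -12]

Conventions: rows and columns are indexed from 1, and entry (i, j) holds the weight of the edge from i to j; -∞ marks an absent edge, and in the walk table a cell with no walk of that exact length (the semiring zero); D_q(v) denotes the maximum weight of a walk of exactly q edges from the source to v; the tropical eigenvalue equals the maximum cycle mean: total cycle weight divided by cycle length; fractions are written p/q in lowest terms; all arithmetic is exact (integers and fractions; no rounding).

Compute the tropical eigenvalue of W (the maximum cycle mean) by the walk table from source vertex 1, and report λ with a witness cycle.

q=0: [0, -∞, -∞, -∞, -∞]
q=1: [-11, -∞, -13, -∞, -12]
q=2: [-22, -∞, -22, -5, -11]
q=3: [-22, 0, 4, -13, -20]
q=4: [5, -8, -4, 12, 6]
q=5: [-3, 17, 21, 4, -2]
Optimal cycle mean attained by: cycle 3->4->3, total 8 + 9, length 2.
Answer: λ = 17/2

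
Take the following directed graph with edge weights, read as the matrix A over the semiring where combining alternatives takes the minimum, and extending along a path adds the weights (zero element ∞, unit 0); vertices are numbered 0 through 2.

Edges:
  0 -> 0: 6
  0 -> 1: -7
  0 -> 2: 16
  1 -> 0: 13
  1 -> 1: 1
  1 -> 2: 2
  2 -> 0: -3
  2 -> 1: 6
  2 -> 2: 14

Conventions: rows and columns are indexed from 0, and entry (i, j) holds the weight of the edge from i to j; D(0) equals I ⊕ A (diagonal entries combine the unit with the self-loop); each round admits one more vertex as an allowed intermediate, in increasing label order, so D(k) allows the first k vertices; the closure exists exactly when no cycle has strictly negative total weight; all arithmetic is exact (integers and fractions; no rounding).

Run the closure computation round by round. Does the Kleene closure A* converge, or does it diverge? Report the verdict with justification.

D(0):
  [0, -7, 16]
  [13, 0, 2]
  [-3, 6, 0]
D(1):
  [0, -7, 16]
  [13, 0, 2]
  [-3, -10, 0]
Detection: at round 2, diagonal entry (2, 2) turns strictly negative.
Key observation: the cycle 2->0->1->2 has total weight (-3) + (-7) + 2, which is strictly negative.
Answer: DIVERGES — negative cycle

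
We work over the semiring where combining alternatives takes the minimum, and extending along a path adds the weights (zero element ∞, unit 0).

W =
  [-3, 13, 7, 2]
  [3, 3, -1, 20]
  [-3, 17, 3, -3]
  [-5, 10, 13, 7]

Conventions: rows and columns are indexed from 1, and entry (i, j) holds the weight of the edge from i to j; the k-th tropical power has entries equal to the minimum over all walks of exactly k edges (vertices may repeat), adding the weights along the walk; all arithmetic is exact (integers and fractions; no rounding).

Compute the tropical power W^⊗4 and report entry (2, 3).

W^⊗2:
  [-6, 10, 4, -1]
  [-4, 6, 2, -4]
  [-8, 7, 4, -1]
  [-8, 8, 2, -3]
W^⊗3:
  [-9, 7, 1, -4]
  [-9, 6, 3, -2]
  [-11, 5, -1, -6]
  [-11, 5, -1, -6]
W^⊗4:
  [-12, 4, -2, -7]
  [-12, 4, -2, -7]
  [-14, 2, -4, -9]
  [-14, 2, -4, -9]
Key observation: the optimum is the walk 2->3->4->1->3, with weight (-1) + (-3) + (-5) + 7 = -2.
Optimal value attained by: walk 2->3->4->1->3.
Answer: (W^⊗4)[2][3] = -2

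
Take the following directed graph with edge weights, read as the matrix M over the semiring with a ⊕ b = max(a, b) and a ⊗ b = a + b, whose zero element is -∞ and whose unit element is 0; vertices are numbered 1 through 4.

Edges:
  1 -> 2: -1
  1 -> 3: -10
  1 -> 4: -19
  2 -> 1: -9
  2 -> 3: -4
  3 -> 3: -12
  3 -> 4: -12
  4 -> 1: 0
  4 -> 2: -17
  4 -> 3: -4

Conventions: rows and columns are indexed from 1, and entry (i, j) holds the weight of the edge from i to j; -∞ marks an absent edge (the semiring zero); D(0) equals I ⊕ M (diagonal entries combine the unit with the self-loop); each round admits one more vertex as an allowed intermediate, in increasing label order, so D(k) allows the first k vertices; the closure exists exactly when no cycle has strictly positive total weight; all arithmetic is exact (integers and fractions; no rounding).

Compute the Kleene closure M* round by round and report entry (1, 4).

D(0):
  [0, -1, -10, -19]
  [-9, 0, -4, -∞]
  [-∞, -∞, 0, -12]
  [0, -17, -4, 0]
D(1):
  [0, -1, -10, -19]
  [-9, 0, -4, -28]
  [-∞, -∞, 0, -12]
  [0, -1, -4, 0]
D(2):
  [0, -1, -5, -19]
  [-9, 0, -4, -28]
  [-∞, -∞, 0, -12]
  [0, -1, -4, 0]
D(3):
  [0, -1, -5, -17]
  [-9, 0, -4, -16]
  [-∞, -∞, 0, -12]
  [0, -1, -4, 0]
D(4):
  [0, -1, -5, -17]
  [-9, 0, -4, -16]
  [-12, -13, 0, -12]
  [0, -1, -4, 0]
Answer: M*[1][4] = -17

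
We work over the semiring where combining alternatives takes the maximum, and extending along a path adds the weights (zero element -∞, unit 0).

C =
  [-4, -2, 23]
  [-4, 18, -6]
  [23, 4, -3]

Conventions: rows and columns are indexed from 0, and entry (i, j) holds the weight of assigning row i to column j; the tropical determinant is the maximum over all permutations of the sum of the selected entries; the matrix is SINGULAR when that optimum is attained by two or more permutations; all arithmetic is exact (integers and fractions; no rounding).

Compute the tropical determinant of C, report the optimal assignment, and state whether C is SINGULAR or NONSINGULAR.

σ = (0, 1, 2): (-4) + 18 + (-3) = 11
σ = (0, 2, 1): (-4) + (-6) + 4 = -6
σ = (1, 0, 2): (-2) + (-4) + (-3) = -9
σ = (1, 2, 0): (-2) + (-6) + 23 = 15
σ = (2, 0, 1): 23 + (-4) + 4 = 23
σ = (2, 1, 0): 23 + 18 + 23 = 64
Optimal value attained by: σ = (2, 1, 0).
Answer: det⊕(C) = 64; verdict: NONSINGULAR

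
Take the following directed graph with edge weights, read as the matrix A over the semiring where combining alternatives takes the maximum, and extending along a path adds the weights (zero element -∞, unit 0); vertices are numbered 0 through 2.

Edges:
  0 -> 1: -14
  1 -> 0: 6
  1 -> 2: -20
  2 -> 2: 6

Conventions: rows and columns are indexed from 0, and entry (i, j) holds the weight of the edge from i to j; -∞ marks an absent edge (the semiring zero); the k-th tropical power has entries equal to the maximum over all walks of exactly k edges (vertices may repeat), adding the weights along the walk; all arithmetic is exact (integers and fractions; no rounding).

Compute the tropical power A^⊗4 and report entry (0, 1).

A^⊗2:
  [-8, -∞, -34]
  [-∞, -8, -14]
  [-∞, -∞, 12]
A^⊗3:
  [-∞, -22, -28]
  [-2, -∞, -8]
  [-∞, -∞, 18]
A^⊗4:
  [-16, -∞, -22]
  [-∞, -16, -2]
  [-∞, -∞, 24]
Key observation: no walk of exactly 4 edges connects these vertices, so the entry is the semiring zero.
Answer: (A^⊗4)[0][1] = -∞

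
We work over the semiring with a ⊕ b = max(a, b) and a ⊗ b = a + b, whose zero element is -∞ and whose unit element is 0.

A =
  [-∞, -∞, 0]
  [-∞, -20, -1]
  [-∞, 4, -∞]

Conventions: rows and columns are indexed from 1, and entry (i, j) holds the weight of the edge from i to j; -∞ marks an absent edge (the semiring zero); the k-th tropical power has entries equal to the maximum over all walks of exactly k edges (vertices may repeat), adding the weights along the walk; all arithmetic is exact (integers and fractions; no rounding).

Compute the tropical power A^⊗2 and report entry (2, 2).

A^⊗2:
  [-∞, 4, -∞]
  [-∞, 3, -21]
  [-∞, -16, 3]
Key observation: the optimum is the walk 2->3->2, with weight (-1) + 4 = 3.
Optimal value attained by: walk 2->3->2.
Answer: (A^⊗2)[2][2] = 3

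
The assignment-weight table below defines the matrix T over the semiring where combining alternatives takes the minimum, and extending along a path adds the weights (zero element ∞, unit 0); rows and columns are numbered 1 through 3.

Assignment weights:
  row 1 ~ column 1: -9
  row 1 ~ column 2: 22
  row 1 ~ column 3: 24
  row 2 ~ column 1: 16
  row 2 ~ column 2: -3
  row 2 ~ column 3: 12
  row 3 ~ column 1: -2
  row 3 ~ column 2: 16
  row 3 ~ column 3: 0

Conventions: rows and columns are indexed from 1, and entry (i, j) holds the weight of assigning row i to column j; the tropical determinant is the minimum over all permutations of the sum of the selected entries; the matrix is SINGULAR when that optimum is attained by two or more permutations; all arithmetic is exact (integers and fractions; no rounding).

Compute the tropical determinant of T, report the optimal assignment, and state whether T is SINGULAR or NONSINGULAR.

σ = (1, 2, 3): (-9) + (-3) + 0 = -12
σ = (1, 3, 2): (-9) + 12 + 16 = 19
σ = (2, 1, 3): 22 + 16 + 0 = 38
σ = (2, 3, 1): 22 + 12 + (-2) = 32
σ = (3, 1, 2): 24 + 16 + 16 = 56
σ = (3, 2, 1): 24 + (-3) + (-2) = 19
Optimal value attained by: σ = (1, 2, 3).
Answer: det⊕(T) = -12; verdict: NONSINGULAR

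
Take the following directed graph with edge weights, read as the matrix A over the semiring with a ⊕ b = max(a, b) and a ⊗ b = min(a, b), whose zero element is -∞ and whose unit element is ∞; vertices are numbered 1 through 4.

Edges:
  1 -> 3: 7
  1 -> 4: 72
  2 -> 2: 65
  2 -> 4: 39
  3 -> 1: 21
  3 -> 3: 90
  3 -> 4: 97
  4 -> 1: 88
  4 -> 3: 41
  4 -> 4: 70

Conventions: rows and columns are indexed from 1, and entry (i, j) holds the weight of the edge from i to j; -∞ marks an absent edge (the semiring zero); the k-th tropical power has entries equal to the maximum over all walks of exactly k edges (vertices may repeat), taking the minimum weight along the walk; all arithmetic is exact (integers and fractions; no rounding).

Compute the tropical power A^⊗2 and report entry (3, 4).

A^⊗2:
  [72, -∞, 41, 70]
  [39, 65, 39, 39]
  [88, -∞, 90, 90]
  [70, -∞, 41, 72]
Key observation: the optimum is the walk 3->3->4, with weight 90 min 97 = 90.
Optimal value attained by: walk 3->3->4.
Answer: (A^⊗2)[3][4] = 90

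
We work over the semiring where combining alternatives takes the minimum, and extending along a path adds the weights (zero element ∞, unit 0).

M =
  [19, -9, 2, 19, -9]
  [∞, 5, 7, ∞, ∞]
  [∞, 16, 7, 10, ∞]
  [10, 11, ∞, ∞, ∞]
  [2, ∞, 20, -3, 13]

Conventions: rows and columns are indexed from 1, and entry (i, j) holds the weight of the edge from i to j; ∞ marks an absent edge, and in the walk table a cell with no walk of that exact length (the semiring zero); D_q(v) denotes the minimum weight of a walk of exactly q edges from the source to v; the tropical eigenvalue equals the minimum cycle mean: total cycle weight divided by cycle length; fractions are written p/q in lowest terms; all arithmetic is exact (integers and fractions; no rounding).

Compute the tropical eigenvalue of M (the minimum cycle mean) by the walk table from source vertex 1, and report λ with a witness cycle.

q=0: [0, ∞, ∞, ∞, ∞]
q=1: [19, -9, 2, 19, -9]
q=2: [-7, -4, -2, -12, 4]
q=3: [-2, -16, -5, 1, -16]
q=4: [-14, -11, -9, -19, -11]
q=5: [-9, -23, -12, -14, -23]
Optimal cycle mean attained by: cycle 1->5->1, total (-9) + 2, length 2.
Answer: λ = -7/2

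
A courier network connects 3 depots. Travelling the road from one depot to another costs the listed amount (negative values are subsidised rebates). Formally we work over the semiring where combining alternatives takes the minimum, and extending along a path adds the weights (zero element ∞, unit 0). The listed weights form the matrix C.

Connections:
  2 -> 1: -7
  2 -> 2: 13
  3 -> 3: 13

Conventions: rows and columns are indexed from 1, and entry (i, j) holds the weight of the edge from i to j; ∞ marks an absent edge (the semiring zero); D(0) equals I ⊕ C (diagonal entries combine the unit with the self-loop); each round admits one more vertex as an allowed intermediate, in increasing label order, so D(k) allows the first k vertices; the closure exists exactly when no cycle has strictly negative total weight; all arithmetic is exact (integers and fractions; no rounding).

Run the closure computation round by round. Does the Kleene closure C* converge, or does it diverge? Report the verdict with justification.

D(0):
  [0, ∞, ∞]
  [-7, 0, ∞]
  [∞, ∞, 0]
D(1):
  [0, ∞, ∞]
  [-7, 0, ∞]
  [∞, ∞, 0]
D(2):
  [0, ∞, ∞]
  [-7, 0, ∞]
  [∞, ∞, 0]
D(3):
  [0, ∞, ∞]
  [-7, 0, ∞]
  [∞, ∞, 0]
Key observation: every diagonal entry stays at the unit through all rounds, so no improving cycle exists.
Answer: CONVERGES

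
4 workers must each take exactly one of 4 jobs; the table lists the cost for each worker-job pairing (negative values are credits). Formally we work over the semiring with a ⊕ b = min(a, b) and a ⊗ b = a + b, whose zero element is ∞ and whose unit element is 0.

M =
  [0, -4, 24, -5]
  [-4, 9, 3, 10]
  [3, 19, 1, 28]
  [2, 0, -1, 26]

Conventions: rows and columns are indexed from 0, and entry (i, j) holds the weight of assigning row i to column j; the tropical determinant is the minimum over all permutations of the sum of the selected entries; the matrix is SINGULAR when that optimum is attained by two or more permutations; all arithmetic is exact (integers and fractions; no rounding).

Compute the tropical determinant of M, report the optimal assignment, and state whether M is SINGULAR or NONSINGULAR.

σ = (0, 1, 2, 3): 0 + 9 + 1 + 26 = 36
σ = (0, 1, 3, 2): 0 + 9 + 28 + (-1) = 36
σ = (0, 2, 1, 3): 0 + 3 + 19 + 26 = 48
σ = (0, 2, 3, 1): 0 + 3 + 28 + 0 = 31
σ = (0, 3, 1, 2): 0 + 10 + 19 + (-1) = 28
σ = (0, 3, 2, 1): 0 + 10 + 1 + 0 = 11
σ = (1, 0, 2, 3): (-4) + (-4) + 1 + 26 = 19
σ = (1, 0, 3, 2): (-4) + (-4) + 28 + (-1) = 19
σ = (1, 2, 0, 3): (-4) + 3 + 3 + 26 = 28
σ = (1, 2, 3, 0): (-4) + 3 + 28 + 2 = 29
σ = (1, 3, 0, 2): (-4) + 10 + 3 + (-1) = 8
σ = (1, 3, 2, 0): (-4) + 10 + 1 + 2 = 9
σ = (2, 0, 1, 3): 24 + (-4) + 19 + 26 = 65
σ = (2, 0, 3, 1): 24 + (-4) + 28 + 0 = 48
σ = (2, 1, 0, 3): 24 + 9 + 3 + 26 = 62
σ = (2, 1, 3, 0): 24 + 9 + 28 + 2 = 63
σ = (2, 3, 0, 1): 24 + 10 + 3 + 0 = 37
σ = (2, 3, 1, 0): 24 + 10 + 19 + 2 = 55
σ = (3, 0, 1, 2): (-5) + (-4) + 19 + (-1) = 9
σ = (3, 0, 2, 1): (-5) + (-4) + 1 + 0 = -8
σ = (3, 1, 0, 2): (-5) + 9 + 3 + (-1) = 6
σ = (3, 1, 2, 0): (-5) + 9 + 1 + 2 = 7
σ = (3, 2, 0, 1): (-5) + 3 + 3 + 0 = 1
σ = (3, 2, 1, 0): (-5) + 3 + 19 + 2 = 19
Optimal value attained by: σ = (3, 0, 2, 1).
Answer: det⊕(M) = -8; verdict: NONSINGULAR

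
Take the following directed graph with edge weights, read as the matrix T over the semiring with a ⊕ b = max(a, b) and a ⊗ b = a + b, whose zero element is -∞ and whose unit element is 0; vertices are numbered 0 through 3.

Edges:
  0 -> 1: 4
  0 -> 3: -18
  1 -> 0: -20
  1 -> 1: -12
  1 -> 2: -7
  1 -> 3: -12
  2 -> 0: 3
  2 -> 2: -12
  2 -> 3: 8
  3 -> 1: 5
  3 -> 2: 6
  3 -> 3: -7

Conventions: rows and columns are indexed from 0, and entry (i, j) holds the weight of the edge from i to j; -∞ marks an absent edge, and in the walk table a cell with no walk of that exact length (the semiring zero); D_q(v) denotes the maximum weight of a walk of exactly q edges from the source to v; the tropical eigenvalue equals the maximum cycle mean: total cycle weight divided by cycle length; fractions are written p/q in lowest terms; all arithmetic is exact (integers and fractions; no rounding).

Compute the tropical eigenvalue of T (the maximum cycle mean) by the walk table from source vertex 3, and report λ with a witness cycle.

q=0: [-∞, -∞, -∞, 0]
q=1: [-∞, 5, 6, -7]
q=2: [9, -2, -1, 14]
q=3: [2, 19, 20, 7]
q=4: [23, 12, 13, 28]
Optimal cycle mean attained by: cycle 2->3->2, total 8 + 6, length 2.
Answer: λ = 7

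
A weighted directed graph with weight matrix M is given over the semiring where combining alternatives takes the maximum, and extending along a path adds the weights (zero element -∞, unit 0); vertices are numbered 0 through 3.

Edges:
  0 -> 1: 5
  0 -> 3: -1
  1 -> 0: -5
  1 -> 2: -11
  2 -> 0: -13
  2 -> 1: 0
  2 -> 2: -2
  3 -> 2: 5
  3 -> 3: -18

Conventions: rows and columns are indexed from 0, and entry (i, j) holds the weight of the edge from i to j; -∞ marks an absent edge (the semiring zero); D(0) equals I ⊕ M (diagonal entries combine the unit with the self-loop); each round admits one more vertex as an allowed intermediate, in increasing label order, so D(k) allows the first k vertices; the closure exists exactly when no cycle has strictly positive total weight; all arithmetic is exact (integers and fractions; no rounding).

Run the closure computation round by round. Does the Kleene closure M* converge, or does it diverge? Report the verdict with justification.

D(0):
  [0, 5, -∞, -1]
  [-5, 0, -11, -∞]
  [-13, 0, 0, -∞]
  [-∞, -∞, 5, 0]
D(1):
  [0, 5, -∞, -1]
  [-5, 0, -11, -6]
  [-13, 0, 0, -14]
  [-∞, -∞, 5, 0]
D(2):
  [0, 5, -6, -1]
  [-5, 0, -11, -6]
  [-5, 0, 0, -6]
  [-∞, -∞, 5, 0]
D(3):
  [0, 5, -6, -1]
  [-5, 0, -11, -6]
  [-5, 0, 0, -6]
  [0, 5, 5, 0]
D(4):
  [0, 5, 4, -1]
  [-5, 0, -1, -6]
  [-5, 0, 0, -6]
  [0, 5, 5, 0]
Key observation: every diagonal entry stays at the unit through all rounds, so no improving cycle exists.
Answer: CONVERGES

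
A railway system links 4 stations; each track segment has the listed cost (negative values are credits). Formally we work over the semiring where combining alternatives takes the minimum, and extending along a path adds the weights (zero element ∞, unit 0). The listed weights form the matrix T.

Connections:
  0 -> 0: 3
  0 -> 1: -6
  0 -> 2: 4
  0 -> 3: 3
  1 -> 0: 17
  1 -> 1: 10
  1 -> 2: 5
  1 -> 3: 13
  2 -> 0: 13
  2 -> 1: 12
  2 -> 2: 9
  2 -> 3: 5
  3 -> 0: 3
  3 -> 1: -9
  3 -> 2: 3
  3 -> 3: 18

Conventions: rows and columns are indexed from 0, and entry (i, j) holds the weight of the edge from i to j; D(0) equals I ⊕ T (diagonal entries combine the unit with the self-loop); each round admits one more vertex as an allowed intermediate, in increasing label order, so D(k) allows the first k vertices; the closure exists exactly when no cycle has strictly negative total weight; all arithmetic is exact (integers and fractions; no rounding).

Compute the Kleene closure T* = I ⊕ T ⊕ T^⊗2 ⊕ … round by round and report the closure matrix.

D(0):
  [0, -6, 4, 3]
  [17, 0, 5, 13]
  [13, 12, 0, 5]
  [3, -9, 3, 0]
D(1):
  [0, -6, 4, 3]
  [17, 0, 5, 13]
  [13, 7, 0, 5]
  [3, -9, 3, 0]
D(2):
  [0, -6, -1, 3]
  [17, 0, 5, 13]
  [13, 7, 0, 5]
  [3, -9, -4, 0]
D(3):
  [0, -6, -1, 3]
  [17, 0, 5, 10]
  [13, 7, 0, 5]
  [3, -9, -4, 0]
D(4):
  [0, -6, -1, 3]
  [13, 0, 5, 10]
  [8, -4, 0, 5]
  [3, -9, -4, 0]
Answer: T* = [[0, -6, -1, 3], [13, 0, 5, 10], [8, -4, 0, 5], [3, -9, -4, 0]]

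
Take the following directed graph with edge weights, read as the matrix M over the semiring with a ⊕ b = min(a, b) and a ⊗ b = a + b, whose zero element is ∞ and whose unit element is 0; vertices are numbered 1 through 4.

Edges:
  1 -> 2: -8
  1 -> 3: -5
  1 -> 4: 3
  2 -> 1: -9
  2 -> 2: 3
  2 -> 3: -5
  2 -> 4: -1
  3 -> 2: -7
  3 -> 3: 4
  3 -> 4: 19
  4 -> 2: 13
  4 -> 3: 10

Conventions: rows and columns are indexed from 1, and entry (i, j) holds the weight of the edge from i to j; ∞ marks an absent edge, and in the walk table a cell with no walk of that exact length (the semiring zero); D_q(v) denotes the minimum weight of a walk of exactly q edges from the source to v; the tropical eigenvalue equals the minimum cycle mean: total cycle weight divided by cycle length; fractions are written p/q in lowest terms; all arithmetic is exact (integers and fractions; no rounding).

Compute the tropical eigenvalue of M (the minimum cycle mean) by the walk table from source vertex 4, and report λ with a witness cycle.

q=0: [∞, ∞, ∞, 0]
q=1: [∞, 13, 10, ∞]
q=2: [4, 3, 8, 12]
q=3: [-6, -4, -2, 2]
q=4: [-13, -14, -11, -5]
Optimal cycle mean attained by: cycle 1->2->1, total (-8) + (-9), length 2.
Answer: λ = -17/2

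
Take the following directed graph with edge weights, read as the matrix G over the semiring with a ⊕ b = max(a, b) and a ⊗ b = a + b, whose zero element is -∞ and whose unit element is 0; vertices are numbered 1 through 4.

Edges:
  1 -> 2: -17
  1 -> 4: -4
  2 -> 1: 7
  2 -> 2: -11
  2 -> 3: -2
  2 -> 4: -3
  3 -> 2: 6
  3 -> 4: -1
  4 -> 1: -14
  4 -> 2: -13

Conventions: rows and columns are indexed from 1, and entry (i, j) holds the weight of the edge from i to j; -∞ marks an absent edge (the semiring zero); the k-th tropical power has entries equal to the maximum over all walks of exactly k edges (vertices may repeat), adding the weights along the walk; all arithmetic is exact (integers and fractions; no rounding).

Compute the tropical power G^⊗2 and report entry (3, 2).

G^⊗2:
  [-10, -17, -19, -20]
  [-4, 4, -13, 3]
  [13, -5, 4, 3]
  [-6, -24, -15, -16]
Key observation: the optimum is the walk 3->2->2, with weight 6 + (-11) = -5.
Optimal value attained by: walk 3->2->2.
Answer: (G^⊗2)[3][2] = -5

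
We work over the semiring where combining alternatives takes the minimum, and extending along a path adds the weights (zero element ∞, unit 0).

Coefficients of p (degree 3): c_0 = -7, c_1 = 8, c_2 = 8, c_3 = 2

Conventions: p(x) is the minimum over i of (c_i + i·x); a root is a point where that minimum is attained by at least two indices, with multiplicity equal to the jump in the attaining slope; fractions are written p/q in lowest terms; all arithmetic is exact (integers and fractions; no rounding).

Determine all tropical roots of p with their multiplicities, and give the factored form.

hull edge (i=0, c=-7) to (i=3, c=2): slope 3, span 3
Factored form: p(x) = 2 ⊗ (x ⊕ (-3)) ⊗ (x ⊕ (-3)) ⊗ (x ⊕ (-3))
Answer: roots = -3 (mult 3)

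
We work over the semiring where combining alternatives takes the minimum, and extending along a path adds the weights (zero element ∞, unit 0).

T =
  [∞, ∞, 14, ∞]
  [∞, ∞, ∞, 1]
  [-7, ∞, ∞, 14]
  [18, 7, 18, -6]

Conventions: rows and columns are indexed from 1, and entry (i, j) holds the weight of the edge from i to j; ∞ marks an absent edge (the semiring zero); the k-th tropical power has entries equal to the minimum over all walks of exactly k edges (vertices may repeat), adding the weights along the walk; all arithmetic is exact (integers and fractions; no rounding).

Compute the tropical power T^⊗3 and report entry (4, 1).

T^⊗2:
  [7, ∞, ∞, 28]
  [19, 8, 19, -5]
  [32, 21, 7, 8]
  [11, 1, 12, -12]
T^⊗3:
  [46, 35, 21, 22]
  [12, 2, 13, -11]
  [0, 15, 26, 2]
  [5, -5, 6, -18]
Key observation: the optimum is the walk 4->4->3->1, with weight (-6) + 18 + (-7) = 5.
Optimal value attained by: walk 4->4->3->1.
Answer: (T^⊗3)[4][1] = 5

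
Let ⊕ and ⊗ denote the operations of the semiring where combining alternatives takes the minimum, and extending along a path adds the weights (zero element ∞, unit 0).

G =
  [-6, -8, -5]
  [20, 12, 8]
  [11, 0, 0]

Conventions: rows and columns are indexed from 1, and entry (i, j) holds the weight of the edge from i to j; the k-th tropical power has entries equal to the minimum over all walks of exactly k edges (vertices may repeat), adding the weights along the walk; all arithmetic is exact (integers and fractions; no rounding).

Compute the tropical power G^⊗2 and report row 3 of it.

G^⊗2:
  [-12, -14, -11]
  [14, 8, 8]
  [5, 0, 0]
Answer: row 3 of G^⊗2 = [5, 0, 0]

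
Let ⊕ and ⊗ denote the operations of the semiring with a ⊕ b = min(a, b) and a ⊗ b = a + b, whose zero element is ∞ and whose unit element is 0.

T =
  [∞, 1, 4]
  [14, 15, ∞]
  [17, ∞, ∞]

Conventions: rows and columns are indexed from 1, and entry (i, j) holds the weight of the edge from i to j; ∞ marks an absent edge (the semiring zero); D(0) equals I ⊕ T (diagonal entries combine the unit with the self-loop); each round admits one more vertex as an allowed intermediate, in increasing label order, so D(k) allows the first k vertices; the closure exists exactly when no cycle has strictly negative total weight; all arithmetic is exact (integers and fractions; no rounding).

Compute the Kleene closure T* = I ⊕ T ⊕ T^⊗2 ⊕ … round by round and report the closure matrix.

D(0):
  [0, 1, 4]
  [14, 0, ∞]
  [17, ∞, 0]
D(1):
  [0, 1, 4]
  [14, 0, 18]
  [17, 18, 0]
D(2):
  [0, 1, 4]
  [14, 0, 18]
  [17, 18, 0]
D(3):
  [0, 1, 4]
  [14, 0, 18]
  [17, 18, 0]
Answer: T* = [[0, 1, 4], [14, 0, 18], [17, 18, 0]]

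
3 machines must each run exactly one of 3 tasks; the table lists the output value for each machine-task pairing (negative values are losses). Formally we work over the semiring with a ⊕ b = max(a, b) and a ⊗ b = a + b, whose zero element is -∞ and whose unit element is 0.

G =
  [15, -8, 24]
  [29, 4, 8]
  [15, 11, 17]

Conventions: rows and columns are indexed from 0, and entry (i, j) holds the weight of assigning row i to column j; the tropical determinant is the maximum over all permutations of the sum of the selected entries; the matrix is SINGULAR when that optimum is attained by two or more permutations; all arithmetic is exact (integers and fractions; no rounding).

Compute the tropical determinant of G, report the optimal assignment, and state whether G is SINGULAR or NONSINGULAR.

σ = (0, 1, 2): 15 + 4 + 17 = 36
σ = (0, 2, 1): 15 + 8 + 11 = 34
σ = (1, 0, 2): (-8) + 29 + 17 = 38
σ = (1, 2, 0): (-8) + 8 + 15 = 15
σ = (2, 0, 1): 24 + 29 + 11 = 64
σ = (2, 1, 0): 24 + 4 + 15 = 43
Optimal value attained by: σ = (2, 0, 1).
Answer: det⊕(G) = 64; verdict: NONSINGULAR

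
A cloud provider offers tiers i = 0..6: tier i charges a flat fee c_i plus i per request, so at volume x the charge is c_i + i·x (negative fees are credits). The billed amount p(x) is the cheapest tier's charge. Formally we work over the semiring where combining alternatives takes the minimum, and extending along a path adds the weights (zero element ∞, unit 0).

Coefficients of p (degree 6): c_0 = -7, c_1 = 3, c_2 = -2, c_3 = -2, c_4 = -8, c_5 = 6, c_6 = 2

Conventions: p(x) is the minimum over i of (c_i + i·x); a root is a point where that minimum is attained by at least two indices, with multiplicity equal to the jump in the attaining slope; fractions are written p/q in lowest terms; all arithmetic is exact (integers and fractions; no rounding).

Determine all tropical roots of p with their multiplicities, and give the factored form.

hull edge (i=0, c=-7) to (i=4, c=-8): slope -1/4, span 4
hull edge (i=4, c=-8) to (i=6, c=2): slope 5, span 2
Factored form: p(x) = 2 ⊗ (x ⊕ (-5)) ⊗ (x ⊕ (-5)) ⊗ (x ⊕ 1/4) ⊗ (x ⊕ 1/4) ⊗ (x ⊕ 1/4) ⊗ (x ⊕ 1/4)
Answer: roots = -5 (mult 2), 1/4 (mult 4)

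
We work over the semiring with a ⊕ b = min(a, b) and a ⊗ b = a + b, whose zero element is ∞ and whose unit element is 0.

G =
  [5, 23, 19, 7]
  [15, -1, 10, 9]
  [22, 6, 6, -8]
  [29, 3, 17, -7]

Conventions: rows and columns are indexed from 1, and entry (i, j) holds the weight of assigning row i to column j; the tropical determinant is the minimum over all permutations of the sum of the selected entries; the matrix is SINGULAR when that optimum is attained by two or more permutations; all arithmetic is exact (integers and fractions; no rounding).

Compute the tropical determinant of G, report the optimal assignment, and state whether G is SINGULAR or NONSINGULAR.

σ = (1, 2, 3, 4): 5 + (-1) + 6 + (-7) = 3
σ = (1, 2, 4, 3): 5 + (-1) + (-8) + 17 = 13
σ = (1, 3, 2, 4): 5 + 10 + 6 + (-7) = 14
σ = (1, 3, 4, 2): 5 + 10 + (-8) + 3 = 10
σ = (1, 4, 2, 3): 5 + 9 + 6 + 17 = 37
σ = (1, 4, 3, 2): 5 + 9 + 6 + 3 = 23
σ = (2, 1, 3, 4): 23 + 15 + 6 + (-7) = 37
σ = (2, 1, 4, 3): 23 + 15 + (-8) + 17 = 47
σ = (2, 3, 1, 4): 23 + 10 + 22 + (-7) = 48
σ = (2, 3, 4, 1): 23 + 10 + (-8) + 29 = 54
σ = (2, 4, 1, 3): 23 + 9 + 22 + 17 = 71
σ = (2, 4, 3, 1): 23 + 9 + 6 + 29 = 67
σ = (3, 1, 2, 4): 19 + 15 + 6 + (-7) = 33
σ = (3, 1, 4, 2): 19 + 15 + (-8) + 3 = 29
σ = (3, 2, 1, 4): 19 + (-1) + 22 + (-7) = 33
σ = (3, 2, 4, 1): 19 + (-1) + (-8) + 29 = 39
σ = (3, 4, 1, 2): 19 + 9 + 22 + 3 = 53
σ = (3, 4, 2, 1): 19 + 9 + 6 + 29 = 63
σ = (4, 1, 2, 3): 7 + 15 + 6 + 17 = 45
σ = (4, 1, 3, 2): 7 + 15 + 6 + 3 = 31
σ = (4, 2, 1, 3): 7 + (-1) + 22 + 17 = 45
σ = (4, 2, 3, 1): 7 + (-1) + 6 + 29 = 41
σ = (4, 3, 1, 2): 7 + 10 + 22 + 3 = 42
σ = (4, 3, 2, 1): 7 + 10 + 6 + 29 = 52
Optimal value attained by: σ = (1, 2, 3, 4).
Answer: det⊕(G) = 3; verdict: NONSINGULAR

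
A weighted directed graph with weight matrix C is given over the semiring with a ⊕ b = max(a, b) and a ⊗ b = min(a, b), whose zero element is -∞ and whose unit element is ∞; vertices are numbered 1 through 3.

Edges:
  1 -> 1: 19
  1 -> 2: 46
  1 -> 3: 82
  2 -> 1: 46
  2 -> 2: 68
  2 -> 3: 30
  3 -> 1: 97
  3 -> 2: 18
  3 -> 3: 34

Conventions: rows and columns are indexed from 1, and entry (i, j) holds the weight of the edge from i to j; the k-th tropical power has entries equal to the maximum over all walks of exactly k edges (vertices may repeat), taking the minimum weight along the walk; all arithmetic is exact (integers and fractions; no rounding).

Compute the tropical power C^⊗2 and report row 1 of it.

C^⊗2:
  [82, 46, 34]
  [46, 68, 46]
  [34, 46, 82]
Answer: row 1 of C^⊗2 = [82, 46, 34]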